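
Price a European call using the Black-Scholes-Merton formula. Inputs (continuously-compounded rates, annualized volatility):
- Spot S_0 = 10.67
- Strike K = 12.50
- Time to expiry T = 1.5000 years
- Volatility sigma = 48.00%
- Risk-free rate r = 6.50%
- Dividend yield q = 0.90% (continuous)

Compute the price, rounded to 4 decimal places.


d1 = (ln(S/K) + (r - q + 0.5*sigma^2) * T) / (sigma * sqrt(T)) = 0.16756453
d2 = d1 - sigma * sqrt(T) = -0.42031301
exp(-rT) = 0.90710234; exp(-qT) = 0.98659072
C = S_0 * exp(-qT) * N(d1) - K * exp(-rT) * N(d2)
N(d1) = 0.56653706; N(d2) = 0.33712840
C = 10.6700 * 0.98659072 * 0.56653706 - 12.5000 * 0.90710234 * 0.33712840 = 2.1413

Answer: Price = 2.1413


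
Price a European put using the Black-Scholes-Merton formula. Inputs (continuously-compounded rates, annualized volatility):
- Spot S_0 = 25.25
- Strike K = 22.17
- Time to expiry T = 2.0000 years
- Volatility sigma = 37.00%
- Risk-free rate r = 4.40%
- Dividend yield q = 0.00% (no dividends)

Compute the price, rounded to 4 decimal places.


Answer: Price = 2.6185

Derivation:
d1 = (ln(S/K) + (r - q + 0.5*sigma^2) * T) / (sigma * sqrt(T)) = 0.67841379
d2 = d1 - sigma * sqrt(T) = 0.15515477
exp(-rT) = 0.91576088; exp(-qT) = 1.00000000
P = K * exp(-rT) * N(-d2) - S_0 * exp(-qT) * N(-d1)
N(-d1) = 0.24875468; N(-d2) = 0.43834965
P = 22.1700 * 0.91576088 * 0.43834965 - 25.2500 * 1.00000000 * 0.24875468 = 2.6185


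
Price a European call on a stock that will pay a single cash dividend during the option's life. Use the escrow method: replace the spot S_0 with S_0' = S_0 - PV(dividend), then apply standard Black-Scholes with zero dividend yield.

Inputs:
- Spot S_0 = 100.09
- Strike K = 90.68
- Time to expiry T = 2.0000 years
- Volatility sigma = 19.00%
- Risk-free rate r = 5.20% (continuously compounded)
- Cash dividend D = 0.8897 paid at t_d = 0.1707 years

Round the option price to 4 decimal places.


Answer: Price = 20.8004

Derivation:
PV(D) = D * exp(-r * t_d) = 0.8897 * 0.99116288 = 0.88183761
S_0' = S_0 - PV(D) = 100.0900 - 0.88183761 = 99.20816239
d1 = (ln(S_0'/K) + (r + sigma^2/2)*T) / (sigma*sqrt(T)) = 0.85590984
d2 = d1 - sigma*sqrt(T) = 0.58720926
exp(-rT) = 0.90122530
N(d1) = 0.80397617; N(d2) = 0.72146841
C = S_0' * N(d1) - K * exp(-rT) * N(d2) = 99.20816239 * 0.80397617 - 90.6800 * 0.90122530 * 0.72146841 = 20.8004


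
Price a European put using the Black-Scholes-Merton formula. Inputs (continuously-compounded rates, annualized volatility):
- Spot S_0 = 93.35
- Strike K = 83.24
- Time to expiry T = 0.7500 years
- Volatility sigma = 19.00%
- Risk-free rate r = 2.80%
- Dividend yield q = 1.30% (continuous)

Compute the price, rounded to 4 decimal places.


d1 = (ln(S/K) + (r - q + 0.5*sigma^2) * T) / (sigma * sqrt(T)) = 0.84727895
d2 = d1 - sigma * sqrt(T) = 0.68273413
exp(-rT) = 0.97921896; exp(-qT) = 0.99029738
P = K * exp(-rT) * N(-d2) - S_0 * exp(-qT) * N(-d1)
N(-d1) = 0.19841983; N(-d2) = 0.24738743
P = 83.2400 * 0.97921896 * 0.24738743 - 93.3500 * 0.99029738 * 0.19841983 = 1.8218

Answer: Price = 1.8218


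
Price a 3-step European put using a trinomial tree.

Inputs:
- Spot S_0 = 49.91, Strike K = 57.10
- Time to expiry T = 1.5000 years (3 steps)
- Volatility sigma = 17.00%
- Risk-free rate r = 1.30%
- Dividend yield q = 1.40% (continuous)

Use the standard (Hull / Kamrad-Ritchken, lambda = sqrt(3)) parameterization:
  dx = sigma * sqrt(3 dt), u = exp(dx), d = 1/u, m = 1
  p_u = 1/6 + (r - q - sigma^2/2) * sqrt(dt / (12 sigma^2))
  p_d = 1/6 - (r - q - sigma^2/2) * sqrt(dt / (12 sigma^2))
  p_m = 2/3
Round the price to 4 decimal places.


dt = T/N = 0.500000; dx = sigma*sqrt(3*dt) = 0.208207
u = exp(dx) = 1.231468; d = 1/u = 0.812039
p_u = 0.148115, p_m = 0.666667, p_d = 0.185218
Discount per step: exp(-r*dt) = 0.993521
Stock lattice S(k, j) with j the centered position index:
  k=0: S(0,+0) = 49.9100
  k=1: S(1,-1) = 40.5289; S(1,+0) = 49.9100; S(1,+1) = 61.4625
  k=2: S(2,-2) = 32.9110; S(2,-1) = 40.5289; S(2,+0) = 49.9100; S(2,+1) = 61.4625; S(2,+2) = 75.6891
  k=3: S(3,-3) = 26.7251; S(3,-2) = 32.9110; S(3,-1) = 40.5289; S(3,+0) = 49.9100; S(3,+1) = 61.4625; S(3,+2) = 75.6891; S(3,+3) = 93.2087
Terminal payoffs V(N, j) = max(K - S_T, 0):
  V(3,-3) = 30.374945; V(3,-2) = 24.188961; V(3,-1) = 16.571122; V(3,+0) = 7.190000; V(3,+1) = 0.000000; V(3,+2) = 0.000000; V(3,+3) = 0.000000
Backward induction: V(k, j) = exp(-r*dt) * [p_u * V(k+1, j+1) + p_m * V(k+1, j) + p_d * V(k+1, j-1)]
  V(2,-2) = exp(-r*dt) * [p_u*16.571122 + p_m*24.188961 + p_d*30.374945] = 24.049566
  V(2,-1) = exp(-r*dt) * [p_u*7.190000 + p_m*16.571122 + p_d*24.188961] = 16.485092
  V(2,+0) = exp(-r*dt) * [p_u*0.000000 + p_m*7.190000 + p_d*16.571122] = 7.811661
  V(2,+1) = exp(-r*dt) * [p_u*0.000000 + p_m*0.000000 + p_d*7.190000] = 1.323089
  V(2,+2) = exp(-r*dt) * [p_u*0.000000 + p_m*0.000000 + p_d*0.000000] = 0.000000
  V(1,-1) = exp(-r*dt) * [p_u*7.811661 + p_m*16.485092 + p_d*24.049566] = 16.493940
  V(1,+0) = exp(-r*dt) * [p_u*1.323089 + p_m*7.811661 + p_d*16.485092] = 8.402286
  V(1,+1) = exp(-r*dt) * [p_u*0.000000 + p_m*1.323089 + p_d*7.811661] = 2.313830
  V(0,+0) = exp(-r*dt) * [p_u*2.313830 + p_m*8.402286 + p_d*16.493940] = 8.940907

Answer: Price = V(0,0) = 8.9409


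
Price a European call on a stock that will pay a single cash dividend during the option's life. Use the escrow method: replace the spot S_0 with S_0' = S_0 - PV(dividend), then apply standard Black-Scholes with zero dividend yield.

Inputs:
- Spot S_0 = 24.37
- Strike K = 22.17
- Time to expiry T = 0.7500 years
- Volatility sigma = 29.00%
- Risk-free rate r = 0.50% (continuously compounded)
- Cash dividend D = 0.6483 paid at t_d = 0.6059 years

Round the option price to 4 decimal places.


Answer: Price = 3.1988

Derivation:
PV(D) = D * exp(-r * t_d) = 0.6483 * 0.99697508 = 0.64633895
S_0' = S_0 - PV(D) = 24.3700 - 0.64633895 = 23.72366105
d1 = (ln(S_0'/K) + (r + sigma^2/2)*T) / (sigma*sqrt(T)) = 0.41019894
d2 = d1 - sigma*sqrt(T) = 0.15905157
exp(-rT) = 0.99625702
N(d1) = 0.65916999; N(d2) = 0.56318588
C = S_0' * N(d1) - K * exp(-rT) * N(d2) = 23.72366105 * 0.65916999 - 22.1700 * 0.99625702 * 0.56318588 = 3.1988


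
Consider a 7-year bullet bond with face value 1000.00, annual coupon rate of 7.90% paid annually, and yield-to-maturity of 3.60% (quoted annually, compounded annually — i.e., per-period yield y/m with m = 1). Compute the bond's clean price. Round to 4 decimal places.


Coupon per period c = face * coupon_rate / m = 79.000000
Periods per year m = 1; per-period yield y/m = 0.036000
Number of cashflows N = 7
Cashflows (t years, CF_t, discount factor 1/(1+y/m)^(m*t), PV):
  t = 1.0000: CF_t = 79.000000, DF = 0.965251, PV = 76.254826
  t = 2.0000: CF_t = 79.000000, DF = 0.931709, PV = 73.605045
  t = 3.0000: CF_t = 79.000000, DF = 0.899333, PV = 71.047340
  t = 4.0000: CF_t = 79.000000, DF = 0.868082, PV = 68.578514
  t = 5.0000: CF_t = 79.000000, DF = 0.837917, PV = 66.195477
  t = 6.0000: CF_t = 79.000000, DF = 0.808801, PV = 63.895248
  t = 7.0000: CF_t = 1079.000000, DF = 0.780696, PV = 842.370514
Price P = sum_t PV_t = 1261.946964

Answer: Price = 1261.9470


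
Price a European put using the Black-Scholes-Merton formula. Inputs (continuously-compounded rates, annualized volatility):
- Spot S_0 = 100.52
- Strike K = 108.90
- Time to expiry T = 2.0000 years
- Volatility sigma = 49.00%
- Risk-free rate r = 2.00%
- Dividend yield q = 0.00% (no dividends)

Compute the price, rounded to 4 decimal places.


d1 = (ln(S/K) + (r - q + 0.5*sigma^2) * T) / (sigma * sqrt(T)) = 0.28865352
d2 = d1 - sigma * sqrt(T) = -0.40431113
exp(-rT) = 0.96078944; exp(-qT) = 1.00000000
P = K * exp(-rT) * N(-d2) - S_0 * exp(-qT) * N(-d1)
N(-d1) = 0.38642327; N(-d2) = 0.65700803
P = 108.9000 * 0.96078944 * 0.65700803 - 100.5200 * 1.00000000 * 0.38642327 = 29.8995

Answer: Price = 29.8995


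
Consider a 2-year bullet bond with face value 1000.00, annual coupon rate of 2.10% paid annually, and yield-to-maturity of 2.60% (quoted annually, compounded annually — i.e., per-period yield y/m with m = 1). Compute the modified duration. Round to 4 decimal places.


Answer: Modified duration = 1.9292

Derivation:
Coupon per period c = face * coupon_rate / m = 21.000000
Periods per year m = 1; per-period yield y/m = 0.026000
Number of cashflows N = 2
Cashflows (t years, CF_t, discount factor 1/(1+y/m)^(m*t), PV):
  t = 1.0000: CF_t = 21.000000, DF = 0.974659, PV = 20.467836
  t = 2.0000: CF_t = 1021.000000, DF = 0.949960, PV = 969.909070
Price P = sum_t PV_t = 990.376906
First compute Macaulay numerator sum_t t * PV_t:
  t * PV_t at t = 1.0000: 20.467836
  t * PV_t at t = 2.0000: 1939.818140
Macaulay duration D = 1960.285976 / 990.376906 = 1.979333
Modified duration = D / (1 + y/m) = 1.979333 / (1 + 0.026000) = 1.929175


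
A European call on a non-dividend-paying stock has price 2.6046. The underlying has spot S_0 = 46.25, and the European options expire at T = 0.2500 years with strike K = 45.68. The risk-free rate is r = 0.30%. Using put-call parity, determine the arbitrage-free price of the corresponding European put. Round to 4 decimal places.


Answer: Put price = 2.0004

Derivation:
Put-call parity: C - P = S_0 * exp(-qT) - K * exp(-rT).
S_0 * exp(-qT) = 46.2500 * 1.00000000 = 46.25000000
K * exp(-rT) = 45.6800 * 0.99925028 = 45.64575284
P = C - S*exp(-qT) + K*exp(-rT)
P = 2.6046 - 46.25000000 + 45.64575284 = 2.0004


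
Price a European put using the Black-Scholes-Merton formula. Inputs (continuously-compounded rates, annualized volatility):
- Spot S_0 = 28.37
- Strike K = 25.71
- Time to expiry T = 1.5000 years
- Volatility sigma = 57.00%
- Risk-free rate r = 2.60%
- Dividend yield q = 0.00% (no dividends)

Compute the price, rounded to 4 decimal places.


Answer: Price = 5.5588

Derivation:
d1 = (ln(S/K) + (r - q + 0.5*sigma^2) * T) / (sigma * sqrt(T)) = 0.54594575
d2 = d1 - sigma * sqrt(T) = -0.15215883
exp(-rT) = 0.96175071; exp(-qT) = 1.00000000
P = K * exp(-rT) * N(-d2) - S_0 * exp(-qT) * N(-d1)
N(-d1) = 0.29255161; N(-d2) = 0.56046917
P = 25.7100 * 0.96175071 * 0.56046917 - 28.3700 * 1.00000000 * 0.29255161 = 5.5588


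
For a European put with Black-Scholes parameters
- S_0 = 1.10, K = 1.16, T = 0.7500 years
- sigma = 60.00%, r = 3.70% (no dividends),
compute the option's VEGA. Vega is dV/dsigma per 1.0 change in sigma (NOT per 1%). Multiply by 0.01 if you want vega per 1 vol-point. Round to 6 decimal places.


d1 = 0.2110026146; d2 = -0.3086126277
phi(d1) = 0.3901595251; exp(-qT) = 1.0000000000; exp(-rT) = 0.9726314943
Vega = S * exp(-qT) * phi(d1) * sqrt(T) = 1.1000 * 1.0000000000 * 0.3901595251 * 0.8660254038 = 0.371677

Answer: Vega = 0.371677


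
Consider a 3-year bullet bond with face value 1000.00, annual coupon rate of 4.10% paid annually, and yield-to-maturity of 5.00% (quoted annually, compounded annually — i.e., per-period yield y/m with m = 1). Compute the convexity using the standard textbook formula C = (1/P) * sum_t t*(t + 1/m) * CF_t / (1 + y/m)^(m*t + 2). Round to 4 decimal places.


Coupon per period c = face * coupon_rate / m = 41.000000
Periods per year m = 1; per-period yield y/m = 0.050000
Number of cashflows N = 3
Cashflows (t years, CF_t, discount factor 1/(1+y/m)^(m*t), PV):
  t = 1.0000: CF_t = 41.000000, DF = 0.952381, PV = 39.047619
  t = 2.0000: CF_t = 41.000000, DF = 0.907029, PV = 37.188209
  t = 3.0000: CF_t = 1041.000000, DF = 0.863838, PV = 899.254940
Price P = sum_t PV_t = 975.490768
Convexity numerator sum_t t*(t + 1/m) * CF_t / (1+y/m)^(m*t + 2):
  t = 1.0000: term = 70.834683
  t = 2.0000: term = 202.384809
  t = 3.0000: term = 9787.808872
Convexity = (1/P) * sum = 10061.028363 / 975.490768 = 10.313812

Answer: Convexity = 10.3138


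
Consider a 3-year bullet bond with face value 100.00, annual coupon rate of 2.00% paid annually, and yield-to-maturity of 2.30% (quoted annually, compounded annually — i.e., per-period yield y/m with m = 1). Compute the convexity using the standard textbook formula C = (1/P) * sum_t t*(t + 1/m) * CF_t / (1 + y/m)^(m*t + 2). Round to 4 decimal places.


Coupon per period c = face * coupon_rate / m = 2.000000
Periods per year m = 1; per-period yield y/m = 0.023000
Number of cashflows N = 3
Cashflows (t years, CF_t, discount factor 1/(1+y/m)^(m*t), PV):
  t = 1.0000: CF_t = 2.000000, DF = 0.977517, PV = 1.955034
  t = 2.0000: CF_t = 2.000000, DF = 0.955540, PV = 1.911079
  t = 3.0000: CF_t = 102.000000, DF = 0.934056, PV = 95.273752
Price P = sum_t PV_t = 99.139866
Convexity numerator sum_t t*(t + 1/m) * CF_t / (1+y/m)^(m*t + 2):
  t = 1.0000: term = 3.736226
  t = 2.0000: term = 10.956673
  t = 3.0000: term = 1092.454227
Convexity = (1/P) * sum = 1107.147125 / 99.139866 = 11.167527

Answer: Convexity = 11.1675


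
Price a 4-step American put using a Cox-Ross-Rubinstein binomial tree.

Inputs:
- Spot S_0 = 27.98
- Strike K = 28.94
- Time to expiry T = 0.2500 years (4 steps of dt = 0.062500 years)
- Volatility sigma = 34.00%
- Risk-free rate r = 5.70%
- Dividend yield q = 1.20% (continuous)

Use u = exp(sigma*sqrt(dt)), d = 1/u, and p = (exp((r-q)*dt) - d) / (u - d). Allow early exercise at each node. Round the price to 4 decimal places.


dt = T/N = 0.062500
u = exp(sigma*sqrt(dt)) = 1.088717; d = 1/u = 0.918512
p = (exp((r-q)*dt) - d) / (u - d) = 0.495310
Discount per step: exp(-r*dt) = 0.996444
Stock lattice S(k, i) with i counting down-moves:
  k=0: S(0,0) = 27.9800
  k=1: S(1,0) = 30.4623; S(1,1) = 25.7000
  k=2: S(2,0) = 33.1648; S(2,1) = 27.9800; S(2,2) = 23.6057
  k=3: S(3,0) = 36.1071; S(3,1) = 30.4623; S(3,2) = 25.7000; S(3,3) = 21.6822
  k=4: S(4,0) = 39.3104; S(4,1) = 33.1648; S(4,2) = 27.9800; S(4,3) = 23.6057; S(4,4) = 19.9153
Terminal payoffs V(N, i) = max(K - S_T, 0):
  V(4,0) = 0.000000; V(4,1) = 0.000000; V(4,2) = 0.960000; V(4,3) = 5.334258; V(4,4) = 9.024666
Backward induction: V(k, i) = exp(-r*dt) * [p * V(k+1, i) + (1-p) * V(k+1, i+1)]; then take max(V_cont, immediate exercise) for American.
  V(3,0) = exp(-r*dt) * [p*0.000000 + (1-p)*0.000000] = 0.000000; exercise = 0.000000; V(3,0) = max -> 0.000000
  V(3,1) = exp(-r*dt) * [p*0.000000 + (1-p)*0.960000] = 0.482779; exercise = 0.000000; V(3,1) = max -> 0.482779
  V(3,2) = exp(-r*dt) * [p*0.960000 + (1-p)*5.334258] = 3.156379; exercise = 3.240026; V(3,2) = max -> 3.240026
  V(3,3) = exp(-r*dt) * [p*5.334258 + (1-p)*9.024666] = 7.171177; exercise = 7.257836; V(3,3) = max -> 7.257836
  V(2,0) = exp(-r*dt) * [p*0.000000 + (1-p)*0.482779] = 0.242787; exercise = 0.000000; V(2,0) = max -> 0.242787
  V(2,1) = exp(-r*dt) * [p*0.482779 + (1-p)*3.240026] = 1.867668; exercise = 0.960000; V(2,1) = max -> 1.867668
  V(2,2) = exp(-r*dt) * [p*3.240026 + (1-p)*7.257836] = 5.249041; exercise = 5.334258; V(2,2) = max -> 5.334258
  V(1,0) = exp(-r*dt) * [p*0.242787 + (1-p)*1.867668] = 1.059068; exercise = 0.000000; V(1,0) = max -> 1.059068
  V(1,1) = exp(-r*dt) * [p*1.867668 + (1-p)*5.334258] = 3.604357; exercise = 3.240026; V(1,1) = max -> 3.604357
  V(0,0) = exp(-r*dt) * [p*1.059068 + (1-p)*3.604357] = 2.335315; exercise = 0.960000; V(0,0) = max -> 2.335315

Answer: Price = V(0,0) = 2.3353


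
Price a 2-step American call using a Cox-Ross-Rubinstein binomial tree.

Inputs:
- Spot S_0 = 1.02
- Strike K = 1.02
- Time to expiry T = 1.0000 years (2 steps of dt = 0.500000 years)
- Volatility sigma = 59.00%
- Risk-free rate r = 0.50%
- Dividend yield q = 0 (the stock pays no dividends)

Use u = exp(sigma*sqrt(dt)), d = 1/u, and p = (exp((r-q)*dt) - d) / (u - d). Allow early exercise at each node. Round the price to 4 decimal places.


dt = T/N = 0.500000
u = exp(sigma*sqrt(dt)) = 1.517695; d = 1/u = 0.658894
p = (exp((r-q)*dt) - d) / (u - d) = 0.400103
Discount per step: exp(-r*dt) = 0.997503
Stock lattice S(k, i) with i counting down-moves:
  k=0: S(0,0) = 1.0200
  k=1: S(1,0) = 1.5480; S(1,1) = 0.6721
  k=2: S(2,0) = 2.3495; S(2,1) = 1.0200; S(2,2) = 0.4428
Terminal payoffs V(N, i) = max(S_T - K, 0):
  V(2,0) = 1.329467; V(2,1) = 0.000000; V(2,2) = 0.000000
Backward induction: V(k, i) = exp(-r*dt) * [p * V(k+1, i) + (1-p) * V(k+1, i+1)]; then take max(V_cont, immediate exercise) for American.
  V(1,0) = exp(-r*dt) * [p*1.329467 + (1-p)*0.000000] = 0.530596; exercise = 0.528049; V(1,0) = max -> 0.530596
  V(1,1) = exp(-r*dt) * [p*0.000000 + (1-p)*0.000000] = 0.000000; exercise = 0.000000; V(1,1) = max -> 0.000000
  V(0,0) = exp(-r*dt) * [p*0.530596 + (1-p)*0.000000] = 0.211763; exercise = 0.000000; V(0,0) = max -> 0.211763

Answer: Price = V(0,0) = 0.2118


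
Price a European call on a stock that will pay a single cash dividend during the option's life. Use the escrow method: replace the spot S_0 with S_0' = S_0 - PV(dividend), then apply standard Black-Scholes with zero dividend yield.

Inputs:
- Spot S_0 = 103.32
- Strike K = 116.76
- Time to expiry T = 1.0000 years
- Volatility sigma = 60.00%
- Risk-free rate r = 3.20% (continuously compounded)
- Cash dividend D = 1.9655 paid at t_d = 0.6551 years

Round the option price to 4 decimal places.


Answer: Price = 19.8497

Derivation:
PV(D) = D * exp(-r * t_d) = 1.9655 * 0.97925500 = 1.92472570
S_0' = S_0 - PV(D) = 103.3200 - 1.92472570 = 101.39527430
d1 = (ln(S_0'/K) + (r + sigma^2/2)*T) / (sigma*sqrt(T)) = 0.11817657
d2 = d1 - sigma*sqrt(T) = -0.48182343
exp(-rT) = 0.96850658
N(d1) = 0.54703612; N(d2) = 0.31496569
C = S_0' * N(d1) - K * exp(-rT) * N(d2) = 101.39527430 * 0.54703612 - 116.7600 * 0.96850658 * 0.31496569 = 19.8497


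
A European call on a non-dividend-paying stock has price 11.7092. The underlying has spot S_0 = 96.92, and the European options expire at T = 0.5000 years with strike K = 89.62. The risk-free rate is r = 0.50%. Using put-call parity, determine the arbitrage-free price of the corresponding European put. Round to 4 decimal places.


Answer: Put price = 4.1854

Derivation:
Put-call parity: C - P = S_0 * exp(-qT) - K * exp(-rT).
S_0 * exp(-qT) = 96.9200 * 1.00000000 = 96.92000000
K * exp(-rT) = 89.6200 * 0.99750312 = 89.39622983
P = C - S*exp(-qT) + K*exp(-rT)
P = 11.7092 - 96.92000000 + 89.39622983 = 4.1854


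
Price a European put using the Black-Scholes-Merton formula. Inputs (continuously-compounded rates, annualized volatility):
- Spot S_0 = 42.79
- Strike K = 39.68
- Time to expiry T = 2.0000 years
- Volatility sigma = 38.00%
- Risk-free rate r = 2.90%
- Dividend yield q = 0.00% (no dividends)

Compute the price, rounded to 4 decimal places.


Answer: Price = 6.0794

Derivation:
d1 = (ln(S/K) + (r - q + 0.5*sigma^2) * T) / (sigma * sqrt(T)) = 0.51703861
d2 = d1 - sigma * sqrt(T) = -0.02036254
exp(-rT) = 0.94364995; exp(-qT) = 1.00000000
P = K * exp(-rT) * N(-d2) - S_0 * exp(-qT) * N(-d1)
N(-d1) = 0.30256460; N(-d2) = 0.50812292
P = 39.6800 * 0.94364995 * 0.50812292 - 42.7900 * 1.00000000 * 0.30256460 = 6.0794


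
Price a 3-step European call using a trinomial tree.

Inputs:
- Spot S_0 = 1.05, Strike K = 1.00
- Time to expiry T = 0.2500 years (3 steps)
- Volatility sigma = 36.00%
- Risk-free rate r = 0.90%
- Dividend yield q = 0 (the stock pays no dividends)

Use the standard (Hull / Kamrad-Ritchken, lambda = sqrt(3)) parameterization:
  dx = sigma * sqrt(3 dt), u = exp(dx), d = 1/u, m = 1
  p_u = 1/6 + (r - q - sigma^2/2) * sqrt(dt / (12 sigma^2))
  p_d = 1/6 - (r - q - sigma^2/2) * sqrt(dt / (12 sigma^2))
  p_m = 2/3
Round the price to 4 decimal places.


dt = T/N = 0.083333; dx = sigma*sqrt(3*dt) = 0.180000
u = exp(dx) = 1.197217; d = 1/u = 0.835270
p_u = 0.153750, p_m = 0.666667, p_d = 0.179583
Discount per step: exp(-r*dt) = 0.999250
Stock lattice S(k, j) with j the centered position index:
  k=0: S(0,+0) = 1.0500
  k=1: S(1,-1) = 0.8770; S(1,+0) = 1.0500; S(1,+1) = 1.2571
  k=2: S(2,-2) = 0.7326; S(2,-1) = 0.8770; S(2,+0) = 1.0500; S(2,+1) = 1.2571; S(2,+2) = 1.5050
  k=3: S(3,-3) = 0.6119; S(3,-2) = 0.7326; S(3,-1) = 0.8770; S(3,+0) = 1.0500; S(3,+1) = 1.2571; S(3,+2) = 1.5050; S(3,+3) = 1.8018
Terminal payoffs V(N, j) = max(S_T - K, 0):
  V(3,-3) = 0.000000; V(3,-2) = 0.000000; V(3,-1) = 0.000000; V(3,+0) = 0.050000; V(3,+1) = 0.257078; V(3,+2) = 0.504996; V(3,+3) = 0.801807
Backward induction: V(k, j) = exp(-r*dt) * [p_u * V(k+1, j+1) + p_m * V(k+1, j) + p_d * V(k+1, j-1)]
  V(2,-2) = exp(-r*dt) * [p_u*0.000000 + p_m*0.000000 + p_d*0.000000] = 0.000000
  V(2,-1) = exp(-r*dt) * [p_u*0.050000 + p_m*0.000000 + p_d*0.000000] = 0.007682
  V(2,+0) = exp(-r*dt) * [p_u*0.257078 + p_m*0.050000 + p_d*0.000000] = 0.072804
  V(2,+1) = exp(-r*dt) * [p_u*0.504996 + p_m*0.257078 + p_d*0.050000] = 0.257814
  V(2,+2) = exp(-r*dt) * [p_u*0.801807 + p_m*0.504996 + p_d*0.257078] = 0.505729
  V(1,-1) = exp(-r*dt) * [p_u*0.072804 + p_m*0.007682 + p_d*0.000000] = 0.016303
  V(1,+0) = exp(-r*dt) * [p_u*0.257814 + p_m*0.072804 + p_d*0.007682] = 0.089488
  V(1,+1) = exp(-r*dt) * [p_u*0.505729 + p_m*0.257814 + p_d*0.072804] = 0.262510
  V(0,+0) = exp(-r*dt) * [p_u*0.262510 + p_m*0.089488 + p_d*0.016303] = 0.102870

Answer: Price = V(0,0) = 0.1029


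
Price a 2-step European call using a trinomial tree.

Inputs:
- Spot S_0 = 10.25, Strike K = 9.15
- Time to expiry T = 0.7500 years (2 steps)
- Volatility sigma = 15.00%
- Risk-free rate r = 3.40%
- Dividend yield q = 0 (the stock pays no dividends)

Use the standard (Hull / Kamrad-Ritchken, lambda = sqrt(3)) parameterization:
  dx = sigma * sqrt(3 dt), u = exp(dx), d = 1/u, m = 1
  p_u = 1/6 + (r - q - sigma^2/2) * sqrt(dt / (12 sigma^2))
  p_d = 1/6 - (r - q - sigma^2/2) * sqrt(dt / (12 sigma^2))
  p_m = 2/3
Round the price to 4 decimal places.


Answer: Price = V(0,0) = 1.4360

Derivation:
dt = T/N = 0.375000; dx = sigma*sqrt(3*dt) = 0.159099
u = exp(dx) = 1.172454; d = 1/u = 0.852912
p_u = 0.193478, p_m = 0.666667, p_d = 0.139856
Discount per step: exp(-r*dt) = 0.987331
Stock lattice S(k, j) with j the centered position index:
  k=0: S(0,+0) = 10.2500
  k=1: S(1,-1) = 8.7423; S(1,+0) = 10.2500; S(1,+1) = 12.0177
  k=2: S(2,-2) = 7.4565; S(2,-1) = 8.7423; S(2,+0) = 10.2500; S(2,+1) = 12.0177; S(2,+2) = 14.0901
Terminal payoffs V(N, j) = max(S_T - K, 0):
  V(2,-2) = 0.000000; V(2,-1) = 0.000000; V(2,+0) = 1.100000; V(2,+1) = 2.867654; V(2,+2) = 4.940147
Backward induction: V(k, j) = exp(-r*dt) * [p_u * V(k+1, j+1) + p_m * V(k+1, j) + p_d * V(k+1, j-1)]
  V(1,-1) = exp(-r*dt) * [p_u*1.100000 + p_m*0.000000 + p_d*0.000000] = 0.210129
  V(1,+0) = exp(-r*dt) * [p_u*2.867654 + p_m*1.100000 + p_d*0.000000] = 1.271841
  V(1,+1) = exp(-r*dt) * [p_u*4.940147 + p_m*2.867654 + p_d*1.100000] = 2.983141
  V(0,+0) = exp(-r*dt) * [p_u*2.983141 + p_m*1.271841 + p_d*0.210129] = 1.436027


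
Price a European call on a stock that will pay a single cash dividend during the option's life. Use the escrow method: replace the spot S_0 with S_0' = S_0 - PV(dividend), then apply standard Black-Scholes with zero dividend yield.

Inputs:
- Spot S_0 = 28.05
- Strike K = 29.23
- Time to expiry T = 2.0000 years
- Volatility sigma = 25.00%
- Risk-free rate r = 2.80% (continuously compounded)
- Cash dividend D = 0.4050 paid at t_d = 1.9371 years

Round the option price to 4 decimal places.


Answer: Price = 3.8942

Derivation:
PV(D) = D * exp(-r * t_d) = 0.4050 * 0.94720589 = 0.38361838
S_0' = S_0 - PV(D) = 28.0500 - 0.38361838 = 27.66638162
d1 = (ln(S_0'/K) + (r + sigma^2/2)*T) / (sigma*sqrt(T)) = 0.17966858
d2 = d1 - sigma*sqrt(T) = -0.17388481
exp(-rT) = 0.94553914
N(d1) = 0.57129362; N(d2) = 0.43097800
C = S_0' * N(d1) - K * exp(-rT) * N(d2) = 27.66638162 * 0.57129362 - 29.2300 * 0.94553914 * 0.43097800 = 3.8942


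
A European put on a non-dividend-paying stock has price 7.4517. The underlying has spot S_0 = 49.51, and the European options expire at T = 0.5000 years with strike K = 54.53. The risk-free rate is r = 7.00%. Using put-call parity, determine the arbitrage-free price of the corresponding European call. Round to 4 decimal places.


Answer: Call price = 4.3072

Derivation:
Put-call parity: C - P = S_0 * exp(-qT) - K * exp(-rT).
S_0 * exp(-qT) = 49.5100 * 1.00000000 = 49.51000000
K * exp(-rT) = 54.5300 * 0.96560542 = 52.65446335
C = P + S*exp(-qT) - K*exp(-rT)
C = 7.4517 + 49.51000000 - 52.65446335 = 4.3072


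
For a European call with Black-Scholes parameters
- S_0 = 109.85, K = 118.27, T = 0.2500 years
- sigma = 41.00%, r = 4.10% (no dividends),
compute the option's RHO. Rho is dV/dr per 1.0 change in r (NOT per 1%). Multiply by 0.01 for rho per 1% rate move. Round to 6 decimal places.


Answer: Rho = 9.947196

Derivation:
d1 = -0.2077651094; d2 = -0.4127651094
phi(d1) = 0.3904240966; exp(-qT) = 1.0000000000; exp(-rT) = 0.9898023522
N(d2) = 0.3398893583
Rho = K*T*exp(-rT)*N(d2) = 118.2700 * 0.2500 * 0.9898023522 * 0.3398893583 = 9.947196


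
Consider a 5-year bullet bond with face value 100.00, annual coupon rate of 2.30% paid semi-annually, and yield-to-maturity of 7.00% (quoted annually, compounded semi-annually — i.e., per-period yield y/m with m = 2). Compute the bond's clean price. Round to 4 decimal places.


Coupon per period c = face * coupon_rate / m = 1.150000
Periods per year m = 2; per-period yield y/m = 0.035000
Number of cashflows N = 10
Cashflows (t years, CF_t, discount factor 1/(1+y/m)^(m*t), PV):
  t = 0.5000: CF_t = 1.150000, DF = 0.966184, PV = 1.111111
  t = 1.0000: CF_t = 1.150000, DF = 0.933511, PV = 1.073537
  t = 1.5000: CF_t = 1.150000, DF = 0.901943, PV = 1.037234
  t = 2.0000: CF_t = 1.150000, DF = 0.871442, PV = 1.002159
  t = 2.5000: CF_t = 1.150000, DF = 0.841973, PV = 0.968269
  t = 3.0000: CF_t = 1.150000, DF = 0.813501, PV = 0.935526
  t = 3.5000: CF_t = 1.150000, DF = 0.785991, PV = 0.903890
  t = 4.0000: CF_t = 1.150000, DF = 0.759412, PV = 0.873323
  t = 4.5000: CF_t = 1.150000, DF = 0.733731, PV = 0.843791
  t = 5.0000: CF_t = 101.150000, DF = 0.708919, PV = 71.707138
Price P = sum_t PV_t = 80.455977

Answer: Price = 80.4560


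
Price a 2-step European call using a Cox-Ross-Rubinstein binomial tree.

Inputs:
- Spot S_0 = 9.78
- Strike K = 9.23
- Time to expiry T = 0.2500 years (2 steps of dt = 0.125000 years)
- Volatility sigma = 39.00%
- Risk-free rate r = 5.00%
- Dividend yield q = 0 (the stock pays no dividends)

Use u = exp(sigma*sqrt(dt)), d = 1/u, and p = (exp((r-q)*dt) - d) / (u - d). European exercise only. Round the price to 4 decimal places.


dt = T/N = 0.125000
u = exp(sigma*sqrt(dt)) = 1.147844; d = 1/u = 0.871198
p = (exp((r-q)*dt) - d) / (u - d) = 0.488246
Discount per step: exp(-r*dt) = 0.993769
Stock lattice S(k, i) with i counting down-moves:
  k=0: S(0,0) = 9.7800
  k=1: S(1,0) = 11.2259; S(1,1) = 8.5203
  k=2: S(2,0) = 12.8856; S(2,1) = 9.7800; S(2,2) = 7.4229
Terminal payoffs V(N, i) = max(S_T - K, 0):
  V(2,0) = 3.655609; V(2,1) = 0.550000; V(2,2) = 0.000000
Backward induction: V(k, i) = exp(-r*dt) * [p * V(k+1, i) + (1-p) * V(k+1, i+1)].
  V(1,0) = exp(-r*dt) * [p*3.655609 + (1-p)*0.550000] = 2.053427
  V(1,1) = exp(-r*dt) * [p*0.550000 + (1-p)*0.000000] = 0.266862
  V(0,0) = exp(-r*dt) * [p*2.053427 + (1-p)*0.266862] = 1.132047

Answer: Price = V(0,0) = 1.1320


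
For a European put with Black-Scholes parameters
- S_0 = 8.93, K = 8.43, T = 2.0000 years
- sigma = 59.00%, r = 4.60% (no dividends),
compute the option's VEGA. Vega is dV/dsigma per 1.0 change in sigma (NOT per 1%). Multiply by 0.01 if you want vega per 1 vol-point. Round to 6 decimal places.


Answer: Vega = 4.217065

Derivation:
d1 = 0.5965100347; d2 = -0.2378759671
phi(d1) = 0.3339210658; exp(-qT) = 1.0000000000; exp(-rT) = 0.9121051495
Vega = S * exp(-qT) * phi(d1) * sqrt(T) = 8.9300 * 1.0000000000 * 0.3339210658 * 1.4142135624 = 4.217065


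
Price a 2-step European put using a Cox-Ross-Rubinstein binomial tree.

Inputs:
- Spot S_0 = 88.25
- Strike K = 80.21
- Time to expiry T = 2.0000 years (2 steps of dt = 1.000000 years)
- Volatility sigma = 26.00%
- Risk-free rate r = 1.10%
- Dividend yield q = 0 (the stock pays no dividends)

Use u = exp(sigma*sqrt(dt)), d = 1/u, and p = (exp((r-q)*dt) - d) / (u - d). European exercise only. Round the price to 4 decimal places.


Answer: Price = V(0,0) = 8.0200

Derivation:
dt = T/N = 1.000000
u = exp(sigma*sqrt(dt)) = 1.296930; d = 1/u = 0.771052
p = (exp((r-q)*dt) - d) / (u - d) = 0.456397
Discount per step: exp(-r*dt) = 0.989060
Stock lattice S(k, i) with i counting down-moves:
  k=0: S(0,0) = 88.2500
  k=1: S(1,0) = 114.4541; S(1,1) = 68.0453
  k=2: S(2,0) = 148.4389; S(2,1) = 88.2500; S(2,2) = 52.4664
Terminal payoffs V(N, i) = max(K - S_T, 0):
  V(2,0) = 0.000000; V(2,1) = 0.000000; V(2,2) = 27.743562
Backward induction: V(k, i) = exp(-r*dt) * [p * V(k+1, i) + (1-p) * V(k+1, i+1)].
  V(1,0) = exp(-r*dt) * [p*0.000000 + (1-p)*0.000000] = 0.000000
  V(1,1) = exp(-r*dt) * [p*0.000000 + (1-p)*27.743562] = 14.916508
  V(0,0) = exp(-r*dt) * [p*0.000000 + (1-p)*14.916508] = 8.019959


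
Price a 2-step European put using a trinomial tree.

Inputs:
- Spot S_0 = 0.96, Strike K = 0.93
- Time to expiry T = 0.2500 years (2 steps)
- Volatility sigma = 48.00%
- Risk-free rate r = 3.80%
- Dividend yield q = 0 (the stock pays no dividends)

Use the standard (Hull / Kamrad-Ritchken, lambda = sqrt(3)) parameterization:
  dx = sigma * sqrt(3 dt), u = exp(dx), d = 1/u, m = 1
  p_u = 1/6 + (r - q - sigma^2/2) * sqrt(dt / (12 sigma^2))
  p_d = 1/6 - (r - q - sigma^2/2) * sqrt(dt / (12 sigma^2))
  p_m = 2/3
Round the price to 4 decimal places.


Answer: Price = V(0,0) = 0.0650

Derivation:
dt = T/N = 0.125000; dx = sigma*sqrt(3*dt) = 0.293939
u = exp(dx) = 1.341702; d = 1/u = 0.745322
p_u = 0.150252, p_m = 0.666667, p_d = 0.183082
Discount per step: exp(-r*dt) = 0.995261
Stock lattice S(k, j) with j the centered position index:
  k=0: S(0,+0) = 0.9600
  k=1: S(1,-1) = 0.7155; S(1,+0) = 0.9600; S(1,+1) = 1.2880
  k=2: S(2,-2) = 0.5333; S(2,-1) = 0.7155; S(2,+0) = 0.9600; S(2,+1) = 1.2880; S(2,+2) = 1.7282
Terminal payoffs V(N, j) = max(K - S_T, 0):
  V(2,-2) = 0.396715; V(2,-1) = 0.214491; V(2,+0) = 0.000000; V(2,+1) = 0.000000; V(2,+2) = 0.000000
Backward induction: V(k, j) = exp(-r*dt) * [p_u * V(k+1, j+1) + p_m * V(k+1, j) + p_d * V(k+1, j-1)]
  V(1,-1) = exp(-r*dt) * [p_u*0.000000 + p_m*0.214491 + p_d*0.396715] = 0.214603
  V(1,+0) = exp(-r*dt) * [p_u*0.000000 + p_m*0.000000 + p_d*0.214491] = 0.039083
  V(1,+1) = exp(-r*dt) * [p_u*0.000000 + p_m*0.000000 + p_d*0.000000] = 0.000000
  V(0,+0) = exp(-r*dt) * [p_u*0.000000 + p_m*0.039083 + p_d*0.214603] = 0.065036


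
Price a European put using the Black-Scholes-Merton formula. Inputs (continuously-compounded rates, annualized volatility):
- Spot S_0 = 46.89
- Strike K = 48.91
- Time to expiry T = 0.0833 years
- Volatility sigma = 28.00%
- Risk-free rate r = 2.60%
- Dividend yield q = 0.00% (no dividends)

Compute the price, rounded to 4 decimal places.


Answer: Price = 2.6844

Derivation:
d1 = (ln(S/K) + (r - q + 0.5*sigma^2) * T) / (sigma * sqrt(T)) = -0.45470828
d2 = d1 - sigma * sqrt(T) = -0.53552115
exp(-rT) = 0.99783654; exp(-qT) = 1.00000000
P = K * exp(-rT) * N(-d2) - S_0 * exp(-qT) * N(-d1)
N(-d1) = 0.67534044; N(-d2) = 0.70385523
P = 48.9100 * 0.99783654 * 0.70385523 - 46.8900 * 1.00000000 * 0.67534044 = 2.6844


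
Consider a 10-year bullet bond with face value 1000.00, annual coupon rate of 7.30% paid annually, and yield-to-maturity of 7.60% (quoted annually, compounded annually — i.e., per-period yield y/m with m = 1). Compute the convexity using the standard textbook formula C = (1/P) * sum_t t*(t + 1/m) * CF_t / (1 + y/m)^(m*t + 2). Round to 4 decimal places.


Coupon per period c = face * coupon_rate / m = 73.000000
Periods per year m = 1; per-period yield y/m = 0.076000
Number of cashflows N = 10
Cashflows (t years, CF_t, discount factor 1/(1+y/m)^(m*t), PV):
  t = 1.0000: CF_t = 73.000000, DF = 0.929368, PV = 67.843866
  t = 2.0000: CF_t = 73.000000, DF = 0.863725, PV = 63.051920
  t = 3.0000: CF_t = 73.000000, DF = 0.802718, PV = 58.598439
  t = 4.0000: CF_t = 73.000000, DF = 0.746021, PV = 54.459516
  t = 5.0000: CF_t = 73.000000, DF = 0.693328, PV = 50.612933
  t = 6.0000: CF_t = 73.000000, DF = 0.644357, PV = 47.038042
  t = 7.0000: CF_t = 73.000000, DF = 0.598845, PV = 43.715652
  t = 8.0000: CF_t = 73.000000, DF = 0.556547, PV = 40.627929
  t = 9.0000: CF_t = 73.000000, DF = 0.517237, PV = 37.758299
  t = 10.0000: CF_t = 1073.000000, DF = 0.480704, PV = 515.794858
Price P = sum_t PV_t = 979.501454
Convexity numerator sum_t t*(t + 1/m) * CF_t / (1+y/m)^(m*t + 2):
  t = 1.0000: term = 117.196878
  t = 2.0000: term = 326.757094
  t = 3.0000: term = 607.355194
  t = 4.0000: term = 940.760833
  t = 5.0000: term = 1311.469562
  t = 6.0000: term = 1706.373036
  t = 7.0000: term = 2114.464729
  t = 8.0000: term = 2526.577610
  t = 9.0000: term = 2935.150570
  t = 10.0000: term = 49005.536845
Convexity = (1/P) * sum = 61591.642350 / 979.501454 = 62.880603

Answer: Convexity = 62.8806


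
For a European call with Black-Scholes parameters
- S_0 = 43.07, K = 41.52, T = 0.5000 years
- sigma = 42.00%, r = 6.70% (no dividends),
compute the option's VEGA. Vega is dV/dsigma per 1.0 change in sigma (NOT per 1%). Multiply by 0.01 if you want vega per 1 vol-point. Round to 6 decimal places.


Answer: Vega = 11.283209

Derivation:
d1 = 0.3847046775; d2 = 0.0877198294
phi(d1) = 0.3704868314; exp(-qT) = 1.0000000000; exp(-rT) = 0.9670549112
Vega = S * exp(-qT) * phi(d1) * sqrt(T) = 43.0700 * 1.0000000000 * 0.3704868314 * 0.7071067812 = 11.283209


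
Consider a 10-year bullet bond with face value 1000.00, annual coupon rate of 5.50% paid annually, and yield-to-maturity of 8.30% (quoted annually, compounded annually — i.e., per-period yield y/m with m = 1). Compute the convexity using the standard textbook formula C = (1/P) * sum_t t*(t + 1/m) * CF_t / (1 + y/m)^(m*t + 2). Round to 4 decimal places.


Coupon per period c = face * coupon_rate / m = 55.000000
Periods per year m = 1; per-period yield y/m = 0.083000
Number of cashflows N = 10
Cashflows (t years, CF_t, discount factor 1/(1+y/m)^(m*t), PV):
  t = 1.0000: CF_t = 55.000000, DF = 0.923361, PV = 50.784857
  t = 2.0000: CF_t = 55.000000, DF = 0.852596, PV = 46.892758
  t = 3.0000: CF_t = 55.000000, DF = 0.787254, PV = 43.298945
  t = 4.0000: CF_t = 55.000000, DF = 0.726919, PV = 39.980559
  t = 5.0000: CF_t = 55.000000, DF = 0.671209, PV = 36.916490
  t = 6.0000: CF_t = 55.000000, DF = 0.619768, PV = 34.087249
  t = 7.0000: CF_t = 55.000000, DF = 0.572270, PV = 31.474837
  t = 8.0000: CF_t = 55.000000, DF = 0.528412, PV = 29.062638
  t = 9.0000: CF_t = 55.000000, DF = 0.487915, PV = 26.835308
  t = 10.0000: CF_t = 1055.000000, DF = 0.450521, PV = 475.300087
Price P = sum_t PV_t = 814.633728
Convexity numerator sum_t t*(t + 1/m) * CF_t / (1+y/m)^(m*t + 2):
  t = 1.0000: term = 86.597891
  t = 2.0000: term = 239.883355
  t = 3.0000: term = 442.997885
  t = 4.0000: term = 681.744975
  t = 5.0000: term = 944.245117
  t = 6.0000: term = 1220.630807
  t = 7.0000: term = 1502.777233
  t = 8.0000: term = 1784.064780
  t = 9.0000: term = 2059.169875
  t = 10.0000: term = 44576.263842
Convexity = (1/P) * sum = 53538.375759 / 814.633728 = 65.720794

Answer: Convexity = 65.7208


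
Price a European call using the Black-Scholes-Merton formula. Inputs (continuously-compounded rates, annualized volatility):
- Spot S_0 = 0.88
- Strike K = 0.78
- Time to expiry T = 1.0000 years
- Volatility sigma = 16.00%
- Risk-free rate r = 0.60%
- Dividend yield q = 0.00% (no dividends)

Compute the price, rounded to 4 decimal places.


d1 = (ln(S/K) + (r - q + 0.5*sigma^2) * T) / (sigma * sqrt(T)) = 0.87142492
d2 = d1 - sigma * sqrt(T) = 0.71142492
exp(-rT) = 0.99401796; exp(-qT) = 1.00000000
C = S_0 * exp(-qT) * N(d1) - K * exp(-rT) * N(d2)
N(d1) = 0.80823891; N(d2) = 0.76158952
C = 0.8800 * 1.00000000 * 0.80823891 - 0.7800 * 0.99401796 * 0.76158952 = 0.1208

Answer: Price = 0.1208


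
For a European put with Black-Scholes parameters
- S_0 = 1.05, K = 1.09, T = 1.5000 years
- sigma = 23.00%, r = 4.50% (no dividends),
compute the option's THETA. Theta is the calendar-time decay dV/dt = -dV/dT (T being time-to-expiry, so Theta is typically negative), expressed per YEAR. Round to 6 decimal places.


Answer: Theta = -0.014599

Derivation:
d1 = 0.2477444737; d2 = -0.0339468467
phi(d1) = 0.3868852292; exp(-qT) = 1.0000000000; exp(-rT) = 0.9347277206
Theta = -S*exp(-qT)*phi(d1)*sigma/(2*sqrt(T)) + r*K*exp(-rT)*N(-d2) - q*S*exp(-qT)*N(-d1)
N(-d1) = 0.4021660596; N(-d2) = 0.5135402318; sqrt(T) = 1.2247448714
Term 1 = -1.0500 * 1.0000000000 * 0.3868852292 * 0.2300 / (2 * 1.2247448714) = -0.0381437739
Term 2 = 0.0450 * 1.0900 * 0.9347277206 * 0.5135402318 = 0.0235449952
Term 3 = 0 (no dividend yield, q = 0)
Theta = -0.0381437739 + (0.0235449952) + (0.0000000000) = -0.014599


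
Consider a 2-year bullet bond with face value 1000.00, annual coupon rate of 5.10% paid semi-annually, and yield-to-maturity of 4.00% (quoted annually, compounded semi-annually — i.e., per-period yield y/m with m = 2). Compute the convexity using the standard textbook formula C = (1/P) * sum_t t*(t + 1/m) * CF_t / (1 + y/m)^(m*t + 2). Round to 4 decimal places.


Coupon per period c = face * coupon_rate / m = 25.500000
Periods per year m = 2; per-period yield y/m = 0.020000
Number of cashflows N = 4
Cashflows (t years, CF_t, discount factor 1/(1+y/m)^(m*t), PV):
  t = 0.5000: CF_t = 25.500000, DF = 0.980392, PV = 25.000000
  t = 1.0000: CF_t = 25.500000, DF = 0.961169, PV = 24.509804
  t = 1.5000: CF_t = 25.500000, DF = 0.942322, PV = 24.029220
  t = 2.0000: CF_t = 1025.500000, DF = 0.923845, PV = 947.403484
Price P = sum_t PV_t = 1020.942508
Convexity numerator sum_t t*(t + 1/m) * CF_t / (1+y/m)^(m*t + 2):
  t = 0.5000: term = 12.014610
  t = 1.0000: term = 35.337088
  t = 1.5000: term = 69.288407
  t = 2.0000: term = 4553.073262
Convexity = (1/P) * sum = 4669.713366 / 1020.942508 = 4.573924

Answer: Convexity = 4.5739


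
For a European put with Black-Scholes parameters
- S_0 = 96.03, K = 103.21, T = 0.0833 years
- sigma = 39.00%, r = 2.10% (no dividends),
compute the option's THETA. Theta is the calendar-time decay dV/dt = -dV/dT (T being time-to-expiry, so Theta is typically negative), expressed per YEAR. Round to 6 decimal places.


Answer: Theta = -20.390849

Derivation:
d1 = -0.5687668288; d2 = -0.6813276124
phi(d1) = 0.3393625120; exp(-qT) = 1.0000000000; exp(-rT) = 0.9982522291
Theta = -S*exp(-qT)*phi(d1)*sigma/(2*sqrt(T)) + r*K*exp(-rT)*N(-d2) - q*S*exp(-qT)*N(-d1)
N(-d1) = 0.7152428057; N(-d2) = 0.7521678924; sqrt(T) = 0.2886173938
Term 1 = -96.0300 * 1.0000000000 * 0.3393625120 * 0.3900 / (2 * 0.2886173938) = -22.0182554200
Term 2 = 0.0210 * 103.2100 * 0.9982522291 * 0.7521678924 = 1.6274068973
Term 3 = 0 (no dividend yield, q = 0)
Theta = -22.0182554200 + (1.6274068973) + (0.0000000000) = -20.390849


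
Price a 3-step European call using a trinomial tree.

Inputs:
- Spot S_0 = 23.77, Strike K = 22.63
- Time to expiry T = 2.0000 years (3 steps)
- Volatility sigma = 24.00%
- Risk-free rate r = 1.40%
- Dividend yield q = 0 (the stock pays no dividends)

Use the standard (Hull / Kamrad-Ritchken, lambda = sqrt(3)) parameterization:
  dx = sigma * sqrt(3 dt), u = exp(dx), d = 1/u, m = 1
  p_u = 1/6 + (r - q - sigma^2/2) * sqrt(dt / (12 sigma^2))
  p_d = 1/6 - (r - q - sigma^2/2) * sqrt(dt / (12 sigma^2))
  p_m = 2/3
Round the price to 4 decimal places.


Answer: Price = V(0,0) = 3.9403

Derivation:
dt = T/N = 0.666667; dx = sigma*sqrt(3*dt) = 0.339411
u = exp(dx) = 1.404121; d = 1/u = 0.712189
p_u = 0.152132, p_m = 0.666667, p_d = 0.181202
Discount per step: exp(-r*dt) = 0.990710
Stock lattice S(k, j) with j the centered position index:
  k=0: S(0,+0) = 23.7700
  k=1: S(1,-1) = 16.9287; S(1,+0) = 23.7700; S(1,+1) = 33.3759
  k=2: S(2,-2) = 12.0565; S(2,-1) = 16.9287; S(2,+0) = 23.7700; S(2,+1) = 33.3759; S(2,+2) = 46.8639
  k=3: S(3,-3) = 8.5865; S(3,-2) = 12.0565; S(3,-1) = 16.9287; S(3,+0) = 23.7700; S(3,+1) = 33.3759; S(3,+2) = 46.8639; S(3,+3) = 65.8025
Terminal payoffs V(N, j) = max(S_T - K, 0):
  V(3,-3) = 0.000000; V(3,-2) = 0.000000; V(3,-1) = 0.000000; V(3,+0) = 1.140000; V(3,+1) = 10.745949; V(3,+2) = 24.233859; V(3,+3) = 43.172514
Backward induction: V(k, j) = exp(-r*dt) * [p_u * V(k+1, j+1) + p_m * V(k+1, j) + p_d * V(k+1, j-1)]
  V(2,-2) = exp(-r*dt) * [p_u*0.000000 + p_m*0.000000 + p_d*0.000000] = 0.000000
  V(2,-1) = exp(-r*dt) * [p_u*1.140000 + p_m*0.000000 + p_d*0.000000] = 0.171819
  V(2,+0) = exp(-r*dt) * [p_u*10.745949 + p_m*1.140000 + p_d*0.000000] = 2.372552
  V(2,+1) = exp(-r*dt) * [p_u*24.233859 + p_m*10.745949 + p_d*1.140000] = 10.954553
  V(2,+2) = exp(-r*dt) * [p_u*43.172514 + p_m*24.233859 + p_d*10.745949] = 24.441806
  V(1,-1) = exp(-r*dt) * [p_u*2.372552 + p_m*0.171819 + p_d*0.000000] = 0.471069
  V(1,+0) = exp(-r*dt) * [p_u*10.954553 + p_m*2.372552 + p_d*0.171819] = 3.248905
  V(1,+1) = exp(-r*dt) * [p_u*24.441806 + p_m*10.954553 + p_d*2.372552] = 11.344937
  V(0,+0) = exp(-r*dt) * [p_u*11.344937 + p_m*3.248905 + p_d*0.471069] = 3.940271
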